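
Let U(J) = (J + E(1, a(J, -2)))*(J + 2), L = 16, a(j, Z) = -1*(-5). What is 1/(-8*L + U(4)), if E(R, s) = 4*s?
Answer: 1/16 ≈ 0.062500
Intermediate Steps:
a(j, Z) = 5
U(J) = (2 + J)*(20 + J) (U(J) = (J + 4*5)*(J + 2) = (J + 20)*(2 + J) = (20 + J)*(2 + J) = (2 + J)*(20 + J))
1/(-8*L + U(4)) = 1/(-8*16 + (40 + 4**2 + 22*4)) = 1/(-128 + (40 + 16 + 88)) = 1/(-128 + 144) = 1/16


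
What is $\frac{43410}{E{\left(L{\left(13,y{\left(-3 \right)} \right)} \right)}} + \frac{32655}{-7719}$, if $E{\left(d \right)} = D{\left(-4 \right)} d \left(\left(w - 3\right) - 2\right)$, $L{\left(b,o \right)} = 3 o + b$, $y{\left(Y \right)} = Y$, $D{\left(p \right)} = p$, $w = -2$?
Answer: $\frac{55237405}{144088} \approx 383.36$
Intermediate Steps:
$L{\left(b,o \right)} = b + 3 o$
$E{\left(d \right)} = 28 d$ ($E{\left(d \right)} = - 4 d \left(\left(-2 - 3\right) - 2\right) = - 4 d \left(-5 - 2\right) = - 4 d \left(-7\right) = 28 d$)
$\frac{43410}{E{\left(L{\left(13,y{\left(-3 \right)} \right)} \right)}} + \frac{32655}{-7719} = \frac{43410}{28 \left(13 + 3 \left(-3\right)\right)} + \frac{32655}{-7719} = \frac{43410}{28 \left(13 - 9\right)} + 32655 \left(- \frac{1}{7719}\right) = \frac{43410}{28 \cdot 4} - \frac{10885}{2573} = \frac{43410}{112} - \frac{10885}{2573} = 43410 \cdot \frac{1}{112} - \frac{10885}{2573} = \frac{21705}{56} - \frac{10885}{2573} = \frac{55237405}{144088}$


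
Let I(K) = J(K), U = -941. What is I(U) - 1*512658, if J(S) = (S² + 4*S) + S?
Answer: 368118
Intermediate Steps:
J(S) = S² + 5*S
I(K) = K*(5 + K)
I(U) - 1*512658 = -941*(5 - 941) - 1*512658 = -941*(-936) - 512658 = 880776 - 512658 = 368118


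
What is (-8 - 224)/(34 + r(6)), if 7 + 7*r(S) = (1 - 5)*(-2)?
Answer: -1624/239 ≈ -6.7950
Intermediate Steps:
r(S) = ⅐ (r(S) = -1 + ((1 - 5)*(-2))/7 = -1 + (-4*(-2))/7 = -1 + (⅐)*8 = -1 + 8/7 = ⅐)
(-8 - 224)/(34 + r(6)) = (-8 - 224)/(34 + ⅐) = -232/239/7 = -232*7/239 = -1624/239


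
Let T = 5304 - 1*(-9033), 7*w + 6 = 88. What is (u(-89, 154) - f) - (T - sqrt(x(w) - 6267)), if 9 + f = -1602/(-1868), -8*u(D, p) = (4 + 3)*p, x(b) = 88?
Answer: -27018019/1868 + I*sqrt(6179) ≈ -14464.0 + 78.607*I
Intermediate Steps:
w = 82/7 (w = -6/7 + (1/7)*88 = -6/7 + 88/7 = 82/7 ≈ 11.714)
u(D, p) = -7*p/8 (u(D, p) = -(4 + 3)*p/8 = -7*p/8)
T = 14337 (T = 5304 + 9033 = 14337)
f = -7605/934 (f = -9 - 1602/(-1868) = -9 - 1602*(-1/1868) = -9 + 801/934 = -7605/934 ≈ -8.1424)
(u(-89, 154) - f) - (T - sqrt(x(w) - 6267)) = (-7/8*154 - 1*(-7605/934)) - (14337 - sqrt(88 - 6267)) = (-539/4 + 7605/934) - (14337 - sqrt(-6179)) = -236503/1868 - (14337 - I*sqrt(6179)) = -236503/1868 + (-14337 + I*sqrt(6179)) = -27018019/1868 + I*sqrt(6179)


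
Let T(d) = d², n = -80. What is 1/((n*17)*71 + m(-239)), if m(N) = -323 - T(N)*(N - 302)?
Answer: 1/30805578 ≈ 3.2462e-8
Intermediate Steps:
m(N) = -323 - N²*(-302 + N) (m(N) = -323 - N²*(N - 302) = -323 - N²*(-302 + N))
1/((n*17)*71 + m(-239)) = 1/(-80*17*71 + (-323 - 1*(-239)³ + 302*(-239)²)) = 1/(-1360*71 + (-323 - 1*(-13651919) + 302*57121)) = 1/(-96560 + (-323 + 13651919 + 17250542)) = 1/(-96560 + 30902138) = 1/30805578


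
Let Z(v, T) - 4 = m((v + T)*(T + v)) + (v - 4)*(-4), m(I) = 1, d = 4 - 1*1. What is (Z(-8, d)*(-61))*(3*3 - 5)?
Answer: -12932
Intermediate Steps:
d = 3 (d = 4 - 1 = 3)
Z(v, T) = 21 - 4*v (Z(v, T) = 4 + (1 + (v - 4)*(-4)) = 4 + (1 + (-4 + v)*(-4)) = 4 + (1 + (16 - 4*v)) = 4 + (17 - 4*v) = 21 - 4*v)
(Z(-8, d)*(-61))*(3*3 - 5) = ((21 - 4*(-8))*(-61))*(3*3 - 5) = ((21 + 32)*(-61))*(9 - 5) = (53*(-61))*4 = -3233*4 = -12932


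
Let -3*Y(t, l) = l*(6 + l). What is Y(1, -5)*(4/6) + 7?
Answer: 73/9 ≈ 8.1111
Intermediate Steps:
Y(t, l) = -l*(6 + l)/3
Y(1, -5)*(4/6) + 7 = (-1/3*(-5)*(6 - 5))*(4/6) + 7 = (-1/3*(-5)*1)*(4*(1/6)) + 7 = (5/3)*(2/3) + 7 = 10/9 + 7 = 73/9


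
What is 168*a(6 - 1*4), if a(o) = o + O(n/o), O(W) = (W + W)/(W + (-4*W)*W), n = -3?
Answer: 384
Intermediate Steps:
O(W) = 2*W/(W - 4*W**2) (O(W) = (2*W)/(W - 4*W**2) = 2*W/(W - 4*W**2))
a(o) = o - 2/(-1 - 12/o) (a(o) = o - 2/(-1 + 4*(-3/o)) = o - 2/(-1 - 12/o))
168*a(6 - 1*4) = 168*((6 - 1*4)*(14 + (6 - 1*4))/(12 + (6 - 1*4))) = 168*((6 - 4)*(14 + (6 - 4))/(12 + (6 - 4))) = 168*(2*(14 + 2)/(12 + 2)) = 168*(2*16/14) = 168*(2*(1/14)*16) = 168*(16/7) = 384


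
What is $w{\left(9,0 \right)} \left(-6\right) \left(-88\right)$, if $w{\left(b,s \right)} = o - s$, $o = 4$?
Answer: $2112$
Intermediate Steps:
$w{\left(b,s \right)} = 4 - s$
$w{\left(9,0 \right)} \left(-6\right) \left(-88\right) = \left(4 - 0\right) \left(-6\right) \left(-88\right) = \left(4 + 0\right) \left(-6\right) \left(-88\right) = 4 \left(-6\right) \left(-88\right) = \left(-24\right) \left(-88\right) = 2112$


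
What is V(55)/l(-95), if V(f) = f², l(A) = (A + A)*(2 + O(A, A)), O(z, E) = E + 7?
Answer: 605/3268 ≈ 0.18513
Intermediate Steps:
O(z, E) = 7 + E
l(A) = 2*A*(9 + A) (l(A) = (A + A)*(2 + (7 + A)) = (2*A)*(9 + A) = 2*A*(9 + A))
V(55)/l(-95) = 55²/((2*(-95)*(9 - 95))) = 3025/((2*(-95)*(-86))) = 3025/16340 = 3025*(1/16340) = 605/3268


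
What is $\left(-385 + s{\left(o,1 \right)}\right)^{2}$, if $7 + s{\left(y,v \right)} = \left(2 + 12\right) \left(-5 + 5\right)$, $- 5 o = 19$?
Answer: $153664$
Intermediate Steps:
$o = - \frac{19}{5}$ ($o = \left(- \frac{1}{5}\right) 19 = - \frac{19}{5} \approx -3.8$)
$s{\left(y,v \right)} = -7$ ($s{\left(y,v \right)} = -7 + \left(2 + 12\right) \left(-5 + 5\right) = -7 + 14 \cdot 0 = -7 + 0 = -7$)
$\left(-385 + s{\left(o,1 \right)}\right)^{2} = \left(-385 - 7\right)^{2} = \left(-392\right)^{2} = 153664$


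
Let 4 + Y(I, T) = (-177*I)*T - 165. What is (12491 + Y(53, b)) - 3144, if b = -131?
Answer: 1238089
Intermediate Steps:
Y(I, T) = -169 - 177*I*T (Y(I, T) = -4 + ((-177*I)*T - 165) = -4 + (-177*I*T - 165) = -4 + (-165 - 177*I*T) = -169 - 177*I*T)
(12491 + Y(53, b)) - 3144 = (12491 + (-169 - 177*53*(-131))) - 3144 = (12491 + (-169 + 1228911)) - 3144 = (12491 + 1228742) - 3144 = 1241233 - 3144 = 1238089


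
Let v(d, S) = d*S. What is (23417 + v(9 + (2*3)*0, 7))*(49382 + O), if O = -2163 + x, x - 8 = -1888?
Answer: 1064559720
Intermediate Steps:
x = -1880 (x = 8 - 1888 = -1880)
O = -4043 (O = -2163 - 1880 = -4043)
v(d, S) = S*d
(23417 + v(9 + (2*3)*0, 7))*(49382 + O) = (23417 + 7*(9 + (2*3)*0))*(49382 - 4043) = (23417 + 7*(9 + 6*0))*45339 = (23417 + 7*(9 + 0))*45339 = (23417 + 7*9)*45339 = (23417 + 63)*45339 = 23480*45339 = 1064559720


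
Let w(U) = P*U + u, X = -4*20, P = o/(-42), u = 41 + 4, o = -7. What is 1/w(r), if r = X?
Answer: 3/95 ≈ 0.031579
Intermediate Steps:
u = 45
P = ⅙ (P = -7/(-42) = -7*(-1/42) = ⅙ ≈ 0.16667)
X = -80
r = -80
w(U) = 45 + U/6 (w(U) = U/6 + 45 = 45 + U/6)
1/w(r) = 1/(45 + (⅙)*(-80)) = 1/(45 - 40/3) = 1/(95/3) = 3/95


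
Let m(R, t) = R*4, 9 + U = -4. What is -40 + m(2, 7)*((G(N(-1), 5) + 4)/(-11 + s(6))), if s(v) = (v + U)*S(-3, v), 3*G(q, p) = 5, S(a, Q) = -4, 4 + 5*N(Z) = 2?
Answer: -112/3 ≈ -37.333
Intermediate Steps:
U = -13 (U = -9 - 4 = -13)
m(R, t) = 4*R
N(Z) = -⅖ (N(Z) = -⅘ + (⅕)*2 = -⅘ + ⅖ = -⅖)
G(q, p) = 5/3 (G(q, p) = (⅓)*5 = 5/3)
s(v) = 52 - 4*v (s(v) = (v - 13)*(-4) = (-13 + v)*(-4) = 52 - 4*v)
-40 + m(2, 7)*((G(N(-1), 5) + 4)/(-11 + s(6))) = -40 + (4*2)*((5/3 + 4)/(-11 + (52 - 4*6))) = -40 + 8*(17/(3*(-11 + (52 - 24)))) = -40 + 8*(17/(3*(-11 + 28))) = -40 + 8*((17/3)/17) = -40 + 8*((17/3)*(1/17)) = -40 + 8*(⅓) = -40 + 8/3 = -112/3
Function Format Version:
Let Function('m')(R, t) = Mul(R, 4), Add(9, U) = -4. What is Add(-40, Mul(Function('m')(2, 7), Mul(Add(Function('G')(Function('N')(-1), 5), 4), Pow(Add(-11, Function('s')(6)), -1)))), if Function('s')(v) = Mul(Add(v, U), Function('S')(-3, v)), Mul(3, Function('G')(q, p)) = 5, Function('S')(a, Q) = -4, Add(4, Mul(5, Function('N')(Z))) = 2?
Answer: Rational(-112, 3) ≈ -37.333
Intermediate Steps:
U = -13 (U = Add(-9, -4) = -13)
Function('m')(R, t) = Mul(4, R)
Function('N')(Z) = Rational(-2, 5) (Function('N')(Z) = Add(Rational(-4, 5), Mul(Rational(1, 5), 2)) = Add(Rational(-4, 5), Rational(2, 5)) = Rational(-2, 5))
Function('G')(q, p) = Rational(5, 3) (Function('G')(q, p) = Mul(Rational(1, 3), 5) = Rational(5, 3))
Function('s')(v) = Add(52, Mul(-4, v)) (Function('s')(v) = Mul(Add(v, -13), -4) = Mul(Add(-13, v), -4) = Add(52, Mul(-4, v)))
Add(-40, Mul(Function('m')(2, 7), Mul(Add(Function('G')(Function('N')(-1), 5), 4), Pow(Add(-11, Function('s')(6)), -1)))) = Add(-40, Mul(Mul(4, 2), Mul(Add(Rational(5, 3), 4), Pow(Add(-11, Add(52, Mul(-4, 6))), -1)))) = Add(-40, Mul(8, Mul(Rational(17, 3), Pow(Add(-11, Add(52, -24)), -1)))) = Add(-40, Mul(8, Mul(Rational(17, 3), Pow(Add(-11, 28), -1)))) = Add(-40, Mul(8, Mul(Rational(17, 3), Pow(17, -1)))) = Add(-40, Mul(8, Mul(Rational(17, 3), Rational(1, 17)))) = Add(-40, Mul(8, Rational(1, 3))) = Add(-40, Rational(8, 3)) = Rational(-112, 3)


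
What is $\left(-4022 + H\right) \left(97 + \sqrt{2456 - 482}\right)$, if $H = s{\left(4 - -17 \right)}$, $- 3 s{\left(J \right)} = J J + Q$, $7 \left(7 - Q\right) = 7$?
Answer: $-404587 - 4171 \sqrt{1974} \approx -5.899 \cdot 10^{5}$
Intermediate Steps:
$Q = 6$ ($Q = 7 - 1 = 6$)
$s{\left(J \right)} = -2 - \frac{J^{2}}{3}$ ($s{\left(J \right)} = - \frac{J J + 6}{3} = - \frac{J^{2} + 6}{3} = - \frac{6 + J^{2}}{3} = -2 - \frac{J^{2}}{3}$)
$H = -149$ ($H = -2 - \frac{\left(4 - -17\right)^{2}}{3} = -2 - \frac{\left(4 + 17\right)^{2}}{3} = -2 - \frac{21^{2}}{3} = -2 - 147 = -149$)
$\left(-4022 + H\right) \left(97 + \sqrt{2456 - 482}\right) = \left(-4022 - 149\right) \left(97 + \sqrt{2456 - 482}\right) = - 4171 \left(97 + \sqrt{1974}\right) = -404587 - 4171 \sqrt{1974}$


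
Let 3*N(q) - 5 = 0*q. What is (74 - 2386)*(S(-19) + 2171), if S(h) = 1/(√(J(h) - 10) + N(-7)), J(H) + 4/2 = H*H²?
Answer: 2312*(-6513*√6871 + 10858*I)/(-5*I + 3*√6871) ≈ -5.0194e+6 + 27.881*I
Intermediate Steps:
J(H) = -2 + H³ (J(H) = -2 + H*H² = -2 + H³)
N(q) = 5/3 (N(q) = 5/3 + (0*q)/3 = 5/3 + (⅓)*0 = 5/3 + 0 = 5/3)
S(h) = 1/(5/3 + √(-12 + h³)) (S(h) = 1/(√((-2 + h³) - 10) + 5/3) = 1/(√(-12 + h³) + 5/3) = 1/(5/3 + √(-12 + h³)))
(74 - 2386)*(S(-19) + 2171) = (74 - 2386)*(3/(5 + 3*√(-12 + (-19)³)) + 2171) = -2312*(3/(5 + 3*√(-12 - 6859)) + 2171) = -2312*(3/(5 + 3*√(-6871)) + 2171) = -2312*(3/(5 + 3*(I*√6871)) + 2171) = -2312*(3/(5 + 3*I*√6871) + 2171) = -2312*(2171 + 3/(5 + 3*I*√6871)) = -5019352 - 6936/(5 + 3*I*√6871)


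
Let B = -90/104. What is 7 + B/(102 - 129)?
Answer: 1097/156 ≈ 7.0321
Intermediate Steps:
B = -45/52 (B = -90*1/104 = -45/52 ≈ -0.86539)
7 + B/(102 - 129) = 7 - 45/(52*(102 - 129)) = 7 - 45/52/(-27) = 7 - 45/52*(-1/27) = 7 + 5/156 = 1097/156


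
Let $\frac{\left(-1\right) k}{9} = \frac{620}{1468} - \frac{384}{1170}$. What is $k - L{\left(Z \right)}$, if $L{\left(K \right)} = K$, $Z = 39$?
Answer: $- \frac{950556}{23855} \approx -39.847$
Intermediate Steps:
$k = - \frac{20211}{23855}$ ($k = - 9 \left(\frac{620}{1468} - \frac{384}{1170}\right) = - 9 \left(620 \cdot \frac{1}{1468} - \frac{64}{195}\right) = - 9 \left(\frac{155}{367} - \frac{64}{195}\right) = \left(-9\right) \frac{6737}{71565} = - \frac{20211}{23855} \approx -0.84724$)
$k - L{\left(Z \right)} = - \frac{20211}{23855} - 39 = - \frac{950556}{23855}$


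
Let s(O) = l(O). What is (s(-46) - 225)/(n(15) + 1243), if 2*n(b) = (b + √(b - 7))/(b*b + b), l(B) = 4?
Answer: -63293162400/355997189017 + 212160*√2/355997189017 ≈ -0.17779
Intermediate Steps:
s(O) = 4
n(b) = (b + √(-7 + b))/(2*(b + b²)) (n(b) = ((b + √(b - 7))/(b*b + b))/2 = ((b + √(-7 + b))/(b² + b))/2 = ((b + √(-7 + b))/(b + b²))/2 = (b + √(-7 + b))/(2*(b + b²)))
(s(-46) - 225)/(n(15) + 1243) = (4 - 225)/((½)*(15 + √(-7 + 15))/(15*(1 + 15)) + 1243) = -221/((½)*(1/15)*(15 + √8)/16 + 1243) = -221/((½)*(1/15)*(1/16)*(15 + 2*√2) + 1243) = -221/((1/32 + √2/240) + 1243) = -221/(39777/32 + √2/240)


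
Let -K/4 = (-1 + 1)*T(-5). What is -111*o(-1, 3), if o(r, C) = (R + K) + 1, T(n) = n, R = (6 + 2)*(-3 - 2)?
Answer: 4329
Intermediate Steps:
R = -40 (R = 8*(-5) = -40)
K = 0 (K = -4*(-1 + 1)*(-5) = -0*(-5) = -4*0 = 0)
o(r, C) = -39 (o(r, C) = (-40 + 0) + 1 = -40 + 1 = -39)
-111*o(-1, 3) = -111*(-39) = 4329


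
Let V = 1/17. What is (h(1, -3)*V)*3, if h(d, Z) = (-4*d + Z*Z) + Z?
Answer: 6/17 ≈ 0.35294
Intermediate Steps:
h(d, Z) = Z + Z**2 - 4*d (h(d, Z) = (-4*d + Z**2) + Z = (Z**2 - 4*d) + Z = Z + Z**2 - 4*d)
V = 1/17 (V = 1*(1/17) = 1/17 ≈ 0.058824)
(h(1, -3)*V)*3 = ((-3 + (-3)**2 - 4*1)*(1/17))*3 = ((-3 + 9 - 4)*(1/17))*3 = (2*(1/17))*3 = (2/17)*3 = 6/17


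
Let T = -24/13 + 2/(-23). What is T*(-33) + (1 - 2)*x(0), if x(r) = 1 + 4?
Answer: 17579/299 ≈ 58.793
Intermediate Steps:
x(r) = 5
T = -578/299 (T = -24*1/13 + 2*(-1/23) = -24/13 - 2/23 = -578/299 ≈ -1.9331)
T*(-33) + (1 - 2)*x(0) = -578/299*(-33) + (1 - 2)*5 = 19074/299 - 1*5 = 19074/299 - 5 = 17579/299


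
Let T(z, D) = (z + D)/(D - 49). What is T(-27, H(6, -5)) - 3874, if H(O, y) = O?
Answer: -166561/43 ≈ -3873.5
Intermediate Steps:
T(z, D) = (D + z)/(-49 + D)
T(-27, H(6, -5)) - 3874 = (6 - 27)/(-49 + 6) - 3874 = -21/(-43) - 3874 = -1/43*(-21) - 3874 = 21/43 - 3874 = -166561/43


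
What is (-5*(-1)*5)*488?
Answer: 12200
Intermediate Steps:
(-5*(-1)*5)*488 = (5*5)*488 = 25*488 = 12200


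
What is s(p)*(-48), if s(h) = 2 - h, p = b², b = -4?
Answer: 672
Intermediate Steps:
p = 16 (p = (-4)² = 16)
s(p)*(-48) = (2 - 1*16)*(-48) = (2 - 16)*(-48) = -14*(-48) = 672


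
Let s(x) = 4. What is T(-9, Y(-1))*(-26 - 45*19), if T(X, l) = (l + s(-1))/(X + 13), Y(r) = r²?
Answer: -4405/4 ≈ -1101.3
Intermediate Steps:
T(X, l) = (4 + l)/(13 + X) (T(X, l) = (l + 4)/(X + 13) = (4 + l)/(13 + X))
T(-9, Y(-1))*(-26 - 45*19) = ((4 + (-1)²)/(13 - 9))*(-26 - 45*19) = ((4 + 1)/4)*(-26 - 855) = ((¼)*5)*(-881) = (5/4)*(-881) = -4405/4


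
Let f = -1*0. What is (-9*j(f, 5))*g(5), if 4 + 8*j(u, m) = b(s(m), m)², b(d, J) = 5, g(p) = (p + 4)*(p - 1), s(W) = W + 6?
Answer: -1701/2 ≈ -850.50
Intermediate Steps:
s(W) = 6 + W
g(p) = (-1 + p)*(4 + p) (g(p) = (4 + p)*(-1 + p) = (-1 + p)*(4 + p))
f = 0
j(u, m) = 21/8 (j(u, m) = -½ + (⅛)*5² = -½ + (⅛)*25 = -½ + 25/8 = 21/8)
(-9*j(f, 5))*g(5) = (-9*21/8)*(-4 + 5² + 3*5) = -189*(-4 + 25 + 15)/8 = -189/8*36 = -1701/2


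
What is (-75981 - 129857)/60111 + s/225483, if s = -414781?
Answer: -23781956815/4518002871 ≈ -5.2638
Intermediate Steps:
(-75981 - 129857)/60111 + s/225483 = (-75981 - 129857)/60111 - 414781/225483 = -205838*1/60111 - 414781*1/225483 = -205838/60111 - 414781/225483 = -23781956815/4518002871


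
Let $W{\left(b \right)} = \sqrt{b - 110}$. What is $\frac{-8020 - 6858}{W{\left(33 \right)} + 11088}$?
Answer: $- \frac{2142432}{1596673} + \frac{14878 i \sqrt{77}}{122943821} \approx -1.3418 + 0.0010619 i$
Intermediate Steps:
$W{\left(b \right)} = \sqrt{-110 + b}$
$\frac{-8020 - 6858}{W{\left(33 \right)} + 11088} = \frac{-8020 - 6858}{\sqrt{-110 + 33} + 11088} = - \frac{14878}{\sqrt{-77} + 11088} = - \frac{14878}{i \sqrt{77} + 11088} = - \frac{14878}{11088 + i \sqrt{77}}$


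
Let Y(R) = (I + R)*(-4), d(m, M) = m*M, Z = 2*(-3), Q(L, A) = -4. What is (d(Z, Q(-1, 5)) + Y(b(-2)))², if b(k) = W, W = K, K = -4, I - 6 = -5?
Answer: 1296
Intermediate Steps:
I = 1 (I = 6 - 5 = 1)
W = -4
Z = -6
d(m, M) = M*m
b(k) = -4
Y(R) = -4 - 4*R (Y(R) = (1 + R)*(-4) = -4 - 4*R)
(d(Z, Q(-1, 5)) + Y(b(-2)))² = (-4*(-6) + (-4 - 4*(-4)))² = (24 + (-4 + 16))² = (24 + 12)² = 36² = 1296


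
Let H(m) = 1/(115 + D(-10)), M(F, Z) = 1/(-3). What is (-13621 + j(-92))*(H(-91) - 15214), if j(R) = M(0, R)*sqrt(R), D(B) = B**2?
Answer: 44554413589/215 + 6542018*I*sqrt(23)/645 ≈ 2.0723e+8 + 48643.0*I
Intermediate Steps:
M(F, Z) = -1/3
H(m) = 1/215 (H(m) = 1/(115 + (-10)**2) = 1/(115 + 100) = 1/215)
j(R) = -sqrt(R)/3
(-13621 + j(-92))*(H(-91) - 15214) = (-13621 - 2*I*sqrt(23)/3)*(1/215 - 15214) = (-13621 - 2*I*sqrt(23)/3)*(-3271009/215) = 44554413589/215 + 6542018*I*sqrt(23)/645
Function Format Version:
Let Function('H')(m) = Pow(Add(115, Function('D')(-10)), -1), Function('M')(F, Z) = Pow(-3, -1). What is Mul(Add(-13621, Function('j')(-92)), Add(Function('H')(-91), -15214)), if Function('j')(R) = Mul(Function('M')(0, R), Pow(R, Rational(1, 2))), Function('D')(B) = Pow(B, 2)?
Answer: Add(Rational(44554413589, 215), Mul(Rational(6542018, 645), I, Pow(23, Rational(1, 2)))) ≈ Add(2.0723e+8, Mul(48643., I))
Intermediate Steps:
Function('M')(F, Z) = Rational(-1, 3)
Function('H')(m) = Rational(1, 215) (Function('H')(m) = Pow(Add(115, Pow(-10, 2)), -1) = Pow(Add(115, 100), -1) = Pow(215, -1) = Rational(1, 215))
Function('j')(R) = Mul(Rational(-1, 3), Pow(R, Rational(1, 2)))
Mul(Add(-13621, Function('j')(-92)), Add(Function('H')(-91), -15214)) = Mul(Add(-13621, Mul(Rational(-1, 3), Pow(-92, Rational(1, 2)))), Add(Rational(1, 215), -15214)) = Mul(Add(-13621, Mul(Rational(-1, 3), Mul(2, I, Pow(23, Rational(1, 2))))), Rational(-3271009, 215)) = Mul(Add(-13621, Mul(Rational(-2, 3), I, Pow(23, Rational(1, 2)))), Rational(-3271009, 215)) = Add(Rational(44554413589, 215), Mul(Rational(6542018, 645), I, Pow(23, Rational(1, 2))))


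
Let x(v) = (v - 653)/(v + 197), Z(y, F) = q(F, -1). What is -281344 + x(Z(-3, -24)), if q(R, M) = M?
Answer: -27572039/98 ≈ -2.8135e+5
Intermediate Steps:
Z(y, F) = -1
x(v) = (-653 + v)/(197 + v)
-281344 + x(Z(-3, -24)) = -281344 + (-653 - 1)/(197 - 1) = -281344 - 654/196 = -281344 + (1/196)*(-654) = -281344 - 327/98 = -27572039/98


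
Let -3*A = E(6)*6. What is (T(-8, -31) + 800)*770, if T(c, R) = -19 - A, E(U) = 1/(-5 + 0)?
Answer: 601062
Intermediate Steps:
E(U) = -1/5 (E(U) = 1/(-5) = -1/5)
A = 2/5 (A = -(-1)*6/15 = -1/3*(-6/5) = 2/5 ≈ 0.40000)
T(c, R) = -97/5 (T(c, R) = -19 - 1*2/5 = -19 - 2/5 = -97/5)
(T(-8, -31) + 800)*770 = (-97/5 + 800)*770 = (3903/5)*770 = 601062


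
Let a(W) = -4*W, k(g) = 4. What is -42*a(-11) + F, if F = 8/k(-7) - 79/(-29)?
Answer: -53455/29 ≈ -1843.3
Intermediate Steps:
F = 137/29 (F = 8/4 - 79/(-29) = 8*(¼) - 79*(-1/29) = 2 + 79/29 = 137/29 ≈ 4.7241)
-42*a(-11) + F = -(-168)*(-11) + 137/29 = -42*44 + 137/29 = -1848 + 137/29 = -53455/29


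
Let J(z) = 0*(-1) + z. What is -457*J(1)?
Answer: -457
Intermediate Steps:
J(z) = z (J(z) = 0 + z = z)
-457*J(1) = -457*1 = -457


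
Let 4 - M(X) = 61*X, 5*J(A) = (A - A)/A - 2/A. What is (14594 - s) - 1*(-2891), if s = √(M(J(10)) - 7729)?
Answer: 17485 - 2*I*√48266/5 ≈ 17485.0 - 87.878*I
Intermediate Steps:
J(A) = -2/(5*A) (J(A) = ((A - A)/A - 2/A)/5 = (0/A - 2/A)/5 = (0 - 2/A)/5 = (-2/A)/5 = -2/(5*A))
M(X) = 4 - 61*X
s = 2*I*√48266/5 (s = √((4 - (-122)/(5*10)) - 7729) = √((4 - 61*(-1/25)) - 7729) = √((4 + 61/25) - 7729) = √(161/25 - 7729) = √(-193064/25) = 2*I*√48266/5 ≈ 87.878*I)
(14594 - s) - 1*(-2891) = (14594 - 2*I*√48266/5) - 1*(-2891) = (14594 - 2*I*√48266/5) + 2891 = 17485 - 2*I*√48266/5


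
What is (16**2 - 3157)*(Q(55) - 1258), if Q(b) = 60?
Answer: 3475398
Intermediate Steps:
(16**2 - 3157)*(Q(55) - 1258) = (16**2 - 3157)*(60 - 1258) = (256 - 3157)*(-1198) = -2901*(-1198) = 3475398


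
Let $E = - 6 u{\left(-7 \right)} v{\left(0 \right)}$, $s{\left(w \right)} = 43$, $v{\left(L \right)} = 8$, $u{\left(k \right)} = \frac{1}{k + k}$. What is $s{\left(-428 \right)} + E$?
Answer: $\frac{325}{7} \approx 46.429$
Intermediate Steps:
$u{\left(k \right)} = \frac{1}{2 k}$
$E = \frac{24}{7}$ ($E = - 6 \frac{1}{2 \left(-7\right)} 8 = - 6 \cdot \frac{1}{2} \left(- \frac{1}{7}\right) 8 = \left(-6\right) \left(- \frac{1}{14}\right) 8 = \frac{3}{7} \cdot 8 = \frac{24}{7} \approx 3.4286$)
$s{\left(-428 \right)} + E = 43 + \frac{24}{7} = \frac{325}{7}$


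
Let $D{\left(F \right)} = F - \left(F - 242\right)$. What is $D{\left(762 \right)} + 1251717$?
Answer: $1251959$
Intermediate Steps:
$D{\left(F \right)} = 242$ ($D{\left(F \right)} = F - \left(F - 242\right) = F - \left(-242 + F\right) = 242$)
$D{\left(762 \right)} + 1251717 = 242 + 1251717 = 1251959$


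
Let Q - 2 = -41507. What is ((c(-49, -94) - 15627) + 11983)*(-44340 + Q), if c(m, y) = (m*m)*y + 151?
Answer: 19674558015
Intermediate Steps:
Q = -41505 (Q = 2 - 41507 = -41505)
c(m, y) = 151 + y*m² (c(m, y) = m²*y + 151 = y*m² + 151 = 151 + y*m²)
((c(-49, -94) - 15627) + 11983)*(-44340 + Q) = (((151 - 94*(-49)²) - 15627) + 11983)*(-44340 - 41505) = (((151 - 94*2401) - 15627) + 11983)*(-85845) = (((151 - 225694) - 15627) + 11983)*(-85845) = ((-225543 - 15627) + 11983)*(-85845) = (-241170 + 11983)*(-85845) = -229187*(-85845) = 19674558015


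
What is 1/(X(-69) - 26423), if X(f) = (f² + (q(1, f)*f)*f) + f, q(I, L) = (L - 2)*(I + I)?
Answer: -1/697793 ≈ -1.4331e-6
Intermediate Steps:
q(I, L) = 2*I*(-2 + L) (q(I, L) = (-2 + L)*(2*I) = 2*I*(-2 + L))
X(f) = f + f² + f²*(-4 + 2*f) (X(f) = (f² + ((2*1*(-2 + f))*f)*f) + f = (f² + ((-4 + 2*f)*f)*f) + f = (f² + (f*(-4 + 2*f))*f) + f = (f² + f²*(-4 + 2*f)) + f = f + f² + f²*(-4 + 2*f))
1/(X(-69) - 26423) = 1/(-69*(1 - 69 + 2*(-69)*(-2 - 69)) - 26423) = 1/(-69*(1 - 69 + 2*(-69)*(-71)) - 26423) = 1/(-69*(1 - 69 + 9798) - 26423) = 1/(-69*9730 - 26423) = 1/(-671370 - 26423) = 1/(-697793) = -1/697793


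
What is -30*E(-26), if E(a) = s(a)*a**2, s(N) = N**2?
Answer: -13709280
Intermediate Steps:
E(a) = a**4 (E(a) = a**2*a**2 = a**4)
-30*E(-26) = -30*(-26)**4 = -30*456976 = -13709280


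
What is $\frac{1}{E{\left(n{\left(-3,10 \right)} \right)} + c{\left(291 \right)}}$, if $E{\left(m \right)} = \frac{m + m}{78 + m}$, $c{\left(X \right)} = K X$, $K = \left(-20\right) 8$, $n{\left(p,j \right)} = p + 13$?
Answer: $- \frac{22}{1024315} \approx -2.1478 \cdot 10^{-5}$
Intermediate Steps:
$n{\left(p,j \right)} = 13 + p$
$K = -160$
$c{\left(X \right)} = - 160 X$
$E{\left(m \right)} = \frac{2 m}{78 + m}$
$\frac{1}{E{\left(n{\left(-3,10 \right)} \right)} + c{\left(291 \right)}} = \frac{1}{\frac{2 \left(13 - 3\right)}{78 + \left(13 - 3\right)} - 46560} = \frac{1}{2 \cdot 10 \frac{1}{78 + 10} - 46560} = \frac{1}{2 \cdot 10 \cdot \frac{1}{88} - 46560} = \frac{1}{\frac{5}{22} - 46560} = \frac{1}{- \frac{1024315}{22}} = - \frac{22}{1024315}$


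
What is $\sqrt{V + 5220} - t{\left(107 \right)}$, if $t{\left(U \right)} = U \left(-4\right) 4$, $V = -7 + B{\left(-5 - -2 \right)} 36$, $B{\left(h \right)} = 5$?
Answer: $1712 + \sqrt{5393} \approx 1785.4$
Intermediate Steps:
$V = 173$ ($V = -7 + 5 \cdot 36 = -7 + 180 = 173$)
$t{\left(U \right)} = - 16 U$ ($t{\left(U \right)} = - 4 U 4 = - 16 U$)
$\sqrt{V + 5220} - t{\left(107 \right)} = \sqrt{173 + 5220} - \left(-16\right) 107 = \sqrt{5393} - -1712 = \sqrt{5393} + 1712 = 1712 + \sqrt{5393}$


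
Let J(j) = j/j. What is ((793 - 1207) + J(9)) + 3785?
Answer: 3372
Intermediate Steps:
J(j) = 1
((793 - 1207) + J(9)) + 3785 = ((793 - 1207) + 1) + 3785 = (-414 + 1) + 3785 = -413 + 3785 = 3372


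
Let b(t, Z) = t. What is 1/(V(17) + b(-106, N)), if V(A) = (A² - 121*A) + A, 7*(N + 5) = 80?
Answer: -1/1857 ≈ -0.00053850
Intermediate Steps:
N = 45/7 (N = -5 + (⅐)*80 = -5 + 80/7 = 45/7 ≈ 6.4286)
V(A) = A² - 120*A
1/(V(17) + b(-106, N)) = 1/(17*(-120 + 17) - 106) = 1/(17*(-103) - 106) = 1/(-1751 - 106) = 1/(-1857) = -1/1857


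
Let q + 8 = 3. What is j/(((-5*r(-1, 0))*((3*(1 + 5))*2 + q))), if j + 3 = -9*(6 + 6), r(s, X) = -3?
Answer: -37/155 ≈ -0.23871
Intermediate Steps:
q = -5 (q = -8 + 3 = -5)
j = -111 (j = -3 - 9*(6 + 6) = -3 - 9*12 = -3 - 108 = -111)
j/(((-5*r(-1, 0))*((3*(1 + 5))*2 + q))) = -111*1/(15*((3*(1 + 5))*2 - 5)) = -111*1/(15*((3*6)*2 - 5)) = -111*1/(15*(18*2 - 5)) = -111*1/(15*(36 - 5)) = -111/(15*31) = -111/465 = -111*1/465 = -37/155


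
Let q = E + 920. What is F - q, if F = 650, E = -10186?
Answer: 9916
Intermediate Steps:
q = -9266 (q = -10186 + 920 = -9266)
F - q = 650 - 1*(-9266) = 650 + 9266 = 9916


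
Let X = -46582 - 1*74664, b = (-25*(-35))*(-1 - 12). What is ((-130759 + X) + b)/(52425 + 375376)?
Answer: -263380/427801 ≈ -0.61566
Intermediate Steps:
b = -11375 (b = 875*(-13) = -11375)
X = -121246 (X = -46582 - 74664 = -121246)
((-130759 + X) + b)/(52425 + 375376) = ((-130759 - 121246) - 11375)/(52425 + 375376) = (-252005 - 11375)/427801 = -263380*1/427801 = -263380/427801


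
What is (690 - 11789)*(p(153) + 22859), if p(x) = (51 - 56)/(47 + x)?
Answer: -10148470541/40 ≈ -2.5371e+8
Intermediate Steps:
p(x) = -5/(47 + x)
(690 - 11789)*(p(153) + 22859) = (690 - 11789)*(-5/(47 + 153) + 22859) = -11099*(-5/200 + 22859) = -11099*(-5*1/200 + 22859) = -11099*(-1/40 + 22859) = -11099*914359/40 = -10148470541/40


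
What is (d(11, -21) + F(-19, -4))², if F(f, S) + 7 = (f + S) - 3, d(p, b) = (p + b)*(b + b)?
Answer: 149769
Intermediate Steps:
d(p, b) = 2*b*(b + p) (d(p, b) = (b + p)*(2*b) = 2*b*(b + p))
F(f, S) = -10 + S + f (F(f, S) = -7 + ((f + S) - 3) = -7 + ((S + f) - 3) = -7 + (-3 + S + f) = -10 + S + f)
(d(11, -21) + F(-19, -4))² = (2*(-21)*(-21 + 11) + (-10 - 4 - 19))² = (2*(-21)*(-10) - 33)² = (420 - 33)² = 387² = 149769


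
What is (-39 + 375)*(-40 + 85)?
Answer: 15120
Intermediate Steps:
(-39 + 375)*(-40 + 85) = 336*45 = 15120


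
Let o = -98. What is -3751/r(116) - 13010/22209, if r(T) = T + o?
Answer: -27846713/133254 ≈ -208.97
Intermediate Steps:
r(T) = -98 + T (r(T) = T - 98 = -98 + T)
-3751/r(116) - 13010/22209 = -3751/(-98 + 116) - 13010/22209 = -3751/18 - 13010*1/22209 = -3751*1/18 - 13010/22209 = -3751/18 - 13010/22209 = -27846713/133254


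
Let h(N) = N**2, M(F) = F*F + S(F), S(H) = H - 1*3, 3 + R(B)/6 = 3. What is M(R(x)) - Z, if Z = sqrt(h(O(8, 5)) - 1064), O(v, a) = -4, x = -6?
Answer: -3 - 2*I*sqrt(262) ≈ -3.0 - 32.373*I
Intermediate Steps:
R(B) = 0 (R(B) = -18 + 6*3 = -18 + 18 = 0)
S(H) = -3 + H (S(H) = H - 3 = -3 + H)
M(F) = -3 + F + F**2 (M(F) = F*F + (-3 + F) = F**2 + (-3 + F) = -3 + F + F**2)
Z = 2*I*sqrt(262) (Z = sqrt((-4)**2 - 1064) = sqrt(16 - 1064) = sqrt(-1048) = 2*I*sqrt(262) ≈ 32.373*I)
M(R(x)) - Z = (-3 + 0 + 0**2) - 2*I*sqrt(262) = (-3 + 0 + 0) - 2*I*sqrt(262) = -3 - 2*I*sqrt(262)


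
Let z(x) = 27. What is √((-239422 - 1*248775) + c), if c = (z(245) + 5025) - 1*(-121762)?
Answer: I*√361383 ≈ 601.15*I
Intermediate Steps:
c = 126814 (c = (27 + 5025) - 1*(-121762) = 5052 + 121762 = 126814)
√((-239422 - 1*248775) + c) = √((-239422 - 1*248775) + 126814) = √((-239422 - 248775) + 126814) = √(-488197 + 126814) = √(-361383) = I*√361383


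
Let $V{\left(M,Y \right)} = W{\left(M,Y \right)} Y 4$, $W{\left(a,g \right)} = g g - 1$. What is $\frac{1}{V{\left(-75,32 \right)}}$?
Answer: $\frac{1}{130944} \approx 7.6368 \cdot 10^{-6}$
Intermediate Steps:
$W{\left(a,g \right)} = -1 + g^{2}$ ($W{\left(a,g \right)} = g^{2} - 1 = -1 + g^{2}$)
$V{\left(M,Y \right)} = 4 Y \left(-1 + Y^{2}\right)$ ($V{\left(M,Y \right)} = \left(-1 + Y^{2}\right) Y 4 = Y \left(-1 + Y^{2}\right) 4 = 4 Y \left(-1 + Y^{2}\right)$)
$\frac{1}{V{\left(-75,32 \right)}} = \frac{1}{4 \cdot 32 \left(-1 + 32^{2}\right)} = \frac{1}{4 \cdot 32 \left(-1 + 1024\right)} = \frac{1}{4 \cdot 32 \cdot 1023} = \frac{1}{130944}$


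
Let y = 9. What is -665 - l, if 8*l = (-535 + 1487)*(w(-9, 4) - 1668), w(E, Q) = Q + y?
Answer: 196280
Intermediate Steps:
w(E, Q) = 9 + Q (w(E, Q) = Q + 9 = 9 + Q)
l = -196945 (l = ((-535 + 1487)*((9 + 4) - 1668))/8 = (952*(13 - 1668))/8 = (952*(-1655))/8 = (1/8)*(-1575560) = -196945)
-665 - l = -665 - 1*(-196945) = -665 + 196945 = 196280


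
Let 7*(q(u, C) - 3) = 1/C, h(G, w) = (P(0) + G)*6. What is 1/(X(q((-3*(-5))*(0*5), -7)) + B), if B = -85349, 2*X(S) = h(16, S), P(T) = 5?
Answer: -1/85286 ≈ -1.1725e-5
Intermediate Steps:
h(G, w) = 30 + 6*G (h(G, w) = (5 + G)*6 = 30 + 6*G)
q(u, C) = 3 + 1/(7*C)
X(S) = 63 (X(S) = (30 + 6*16)/2 = (30 + 96)/2 = (½)*126 = 63)
1/(X(q((-3*(-5))*(0*5), -7)) + B) = 1/(63 - 85349) = 1/(-85286) = -1/85286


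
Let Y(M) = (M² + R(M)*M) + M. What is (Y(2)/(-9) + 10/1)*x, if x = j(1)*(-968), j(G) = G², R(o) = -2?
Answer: -85184/9 ≈ -9464.9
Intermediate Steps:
Y(M) = M² - M (Y(M) = (M² - 2*M) + M = M² - M)
x = -968 (x = 1²*(-968) = 1*(-968) = -968)
(Y(2)/(-9) + 10/1)*x = ((2*(-1 + 2))/(-9) + 10/1)*(-968) = ((2*1)*(-⅑) + 10*1)*(-968) = (2*(-⅑) + 10)*(-968) = (-2/9 + 10)*(-968) = (88/9)*(-968) = -85184/9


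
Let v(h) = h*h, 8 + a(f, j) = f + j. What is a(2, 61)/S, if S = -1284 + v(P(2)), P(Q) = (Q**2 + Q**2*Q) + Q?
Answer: -55/1088 ≈ -0.050551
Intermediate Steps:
a(f, j) = -8 + f + j (a(f, j) = -8 + (f + j) = -8 + f + j)
P(Q) = Q + Q**2 + Q**3 (P(Q) = (Q**2 + Q**3) + Q = Q + Q**2 + Q**3)
v(h) = h**2
S = -1088 (S = -1284 + (2*(1 + 2 + 2**2))**2 = -1284 + (2*(1 + 2 + 4))**2 = -1284 + (2*7)**2 = -1284 + 14**2 = -1284 + 196 = -1088)
a(2, 61)/S = (-8 + 2 + 61)/(-1088) = 55*(-1/1088) = -55/1088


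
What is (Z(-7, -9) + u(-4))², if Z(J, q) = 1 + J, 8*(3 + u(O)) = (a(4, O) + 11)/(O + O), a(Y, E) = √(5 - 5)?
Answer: 344569/4096 ≈ 84.123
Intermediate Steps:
a(Y, E) = 0 (a(Y, E) = √0 = 0)
u(O) = -3 + 11/(16*O) (u(O) = -3 + ((0 + 11)/(O + O))/8 = -3 + (11/((2*O)))/8 = -3 + (11*(1/(2*O)))/8 = -3 + (11/(2*O))/8 = -3 + 11/(16*O))
(Z(-7, -9) + u(-4))² = ((1 - 7) + (-3 + (11/16)/(-4)))² = (-6 + (-3 + (11/16)*(-¼)))² = (-6 + (-3 - 11/64))² = (-6 - 203/64)² = (-587/64)² = 344569/4096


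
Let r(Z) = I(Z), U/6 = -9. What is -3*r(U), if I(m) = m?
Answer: 162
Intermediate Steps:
U = -54 (U = 6*(-9) = -54)
r(Z) = Z
-3*r(U) = -3*(-54) = 162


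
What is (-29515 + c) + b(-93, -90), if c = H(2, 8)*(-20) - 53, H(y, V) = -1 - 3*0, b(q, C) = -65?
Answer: -29613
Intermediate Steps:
H(y, V) = -1 (H(y, V) = -1 + 0 = -1)
c = -33 (c = -1*(-20) - 53 = 20 - 53 = -33)
(-29515 + c) + b(-93, -90) = (-29515 - 33) - 65 = -29548 - 65 = -29613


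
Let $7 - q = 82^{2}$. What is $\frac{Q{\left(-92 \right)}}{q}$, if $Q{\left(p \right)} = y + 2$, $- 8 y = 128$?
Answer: $\frac{14}{6717} \approx 0.0020843$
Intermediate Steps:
$q = -6717$ ($q = 7 - 82^{2} = 7 - 6724 = -6717$)
$y = -16$ ($y = \left(- \frac{1}{8}\right) 128 = -16$)
$Q{\left(p \right)} = -14$ ($Q{\left(p \right)} = -16 + 2 = -14$)
$\frac{Q{\left(-92 \right)}}{q} = - \frac{14}{-6717} = \left(-14\right) \left(- \frac{1}{6717}\right) = \frac{14}{6717}$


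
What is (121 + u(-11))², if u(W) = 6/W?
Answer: 1755625/121 ≈ 14509.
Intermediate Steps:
(121 + u(-11))² = (121 + 6/(-11))² = (121 + 6*(-1/11))² = (121 - 6/11)² = (1325/11)² = 1755625/121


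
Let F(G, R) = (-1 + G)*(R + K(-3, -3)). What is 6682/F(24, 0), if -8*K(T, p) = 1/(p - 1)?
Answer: 213824/23 ≈ 9296.7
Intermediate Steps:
K(T, p) = -1/(8*(-1 + p)) (K(T, p) = -1/(8*(p - 1)) = -1/(8*(-1 + p)))
F(G, R) = (-1 + G)*(1/32 + R) (F(G, R) = (-1 + G)*(R - 1/(-8 + 8*(-3))) = (-1 + G)*(R - 1/(-8 - 24)) = (-1 + G)*(R - 1/(-32)) = (-1 + G)*(R - 1*(-1/32)) = (-1 + G)*(R + 1/32) = (-1 + G)*(1/32 + R))
6682/F(24, 0) = 6682/(-1/32 - 1*0 + (1/32)*24 + 24*0) = 6682/(-1/32 + 0 + ¾ + 0) = 6682/(23/32) = 6682*(32/23) = 213824/23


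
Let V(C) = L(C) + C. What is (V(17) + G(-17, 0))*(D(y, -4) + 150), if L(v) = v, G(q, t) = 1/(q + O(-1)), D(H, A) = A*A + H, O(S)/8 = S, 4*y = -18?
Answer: 274227/50 ≈ 5484.5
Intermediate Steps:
y = -9/2 (y = (¼)*(-18) = -9/2 ≈ -4.5000)
O(S) = 8*S
D(H, A) = H + A² (D(H, A) = A² + H = H + A²)
G(q, t) = 1/(-8 + q) (G(q, t) = 1/(q + 8*(-1)) = 1/(q - 8) = 1/(-8 + q))
V(C) = 2*C (V(C) = C + C = 2*C)
(V(17) + G(-17, 0))*(D(y, -4) + 150) = (2*17 + 1/(-8 - 17))*((-9/2 + (-4)²) + 150) = (34 + 1/(-25))*((-9/2 + 16) + 150) = (34 - 1/25)*(23/2 + 150) = (849/25)*(323/2) = 274227/50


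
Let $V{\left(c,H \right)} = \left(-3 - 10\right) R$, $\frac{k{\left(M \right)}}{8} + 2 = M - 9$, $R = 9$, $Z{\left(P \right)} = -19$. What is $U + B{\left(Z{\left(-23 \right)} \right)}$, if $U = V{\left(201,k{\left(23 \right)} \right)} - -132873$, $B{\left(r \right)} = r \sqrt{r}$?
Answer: $132756 - 19 i \sqrt{19} \approx 1.3276 \cdot 10^{5} - 82.819 i$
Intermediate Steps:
$k{\left(M \right)} = -88 + 8 M$ ($k{\left(M \right)} = -16 + 8 \left(M - 9\right) = -16 + 8 \left(-9 + M\right) = -16 + \left(-72 + 8 M\right) = -88 + 8 M$)
$V{\left(c,H \right)} = -117$ ($V{\left(c,H \right)} = \left(-3 - 10\right) 9 = \left(-13\right) 9 = -117$)
$B{\left(r \right)} = r^{\frac{3}{2}}$
$U = 132756$ ($U = -117 - -132873 = -117 + 132873 = 132756$)
$U + B{\left(Z{\left(-23 \right)} \right)} = 132756 + \left(-19\right)^{\frac{3}{2}} = 132756 - 19 i \sqrt{19}$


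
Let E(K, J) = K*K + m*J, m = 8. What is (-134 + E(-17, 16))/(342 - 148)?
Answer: 283/194 ≈ 1.4588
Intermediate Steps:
E(K, J) = K² + 8*J (E(K, J) = K*K + 8*J = K² + 8*J)
(-134 + E(-17, 16))/(342 - 148) = (-134 + ((-17)² + 8*16))/(342 - 148) = (-134 + (289 + 128))/194 = (-134 + 417)*(1/194) = 283*(1/194) = 283/194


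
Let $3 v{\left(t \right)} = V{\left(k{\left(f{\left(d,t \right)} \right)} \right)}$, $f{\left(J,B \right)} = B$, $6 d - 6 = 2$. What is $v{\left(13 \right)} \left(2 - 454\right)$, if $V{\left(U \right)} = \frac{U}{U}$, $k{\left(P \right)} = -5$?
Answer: $- \frac{452}{3} \approx -150.67$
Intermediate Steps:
$d = \frac{4}{3}$ ($d = 1 + \frac{1}{6} \cdot 2 = 1 + \frac{1}{3} = \frac{4}{3} \approx 1.3333$)
$V{\left(U \right)} = 1$
$v{\left(t \right)} = \frac{1}{3}$ ($v{\left(t \right)} = \frac{1}{3} \cdot 1 = \frac{1}{3}$)
$v{\left(13 \right)} \left(2 - 454\right) = \frac{2 - 454}{3} = \frac{1}{3} \left(-452\right) = - \frac{452}{3}$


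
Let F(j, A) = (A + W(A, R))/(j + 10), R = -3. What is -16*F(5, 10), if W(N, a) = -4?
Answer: -32/5 ≈ -6.4000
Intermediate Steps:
F(j, A) = (-4 + A)/(10 + j) (F(j, A) = (A - 4)/(j + 10) = (-4 + A)/(10 + j))
-16*F(5, 10) = -16*(-4 + 10)/(10 + 5) = -16*6/15 = -16*⅖ = -32/5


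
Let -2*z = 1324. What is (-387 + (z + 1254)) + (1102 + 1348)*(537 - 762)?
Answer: -551045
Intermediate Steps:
z = -662 (z = -½*1324 = -662)
(-387 + (z + 1254)) + (1102 + 1348)*(537 - 762) = (-387 + (-662 + 1254)) + (1102 + 1348)*(537 - 762) = (-387 + 592) + 2450*(-225) = 205 - 551250 = -551045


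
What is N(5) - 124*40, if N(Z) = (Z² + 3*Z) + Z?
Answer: -4915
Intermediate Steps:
N(Z) = Z² + 4*Z
N(5) - 124*40 = 5*(4 + 5) - 124*40 = 5*9 - 4960 = 45 - 4960 = -4915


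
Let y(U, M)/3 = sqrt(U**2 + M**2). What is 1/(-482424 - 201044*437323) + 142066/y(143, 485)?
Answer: -1/298896276164 + 71033*sqrt(255674)/383511 ≈ 93.654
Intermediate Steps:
y(U, M) = 3*sqrt(M**2 + U**2) (y(U, M) = 3*sqrt(U**2 + M**2) = 3*sqrt(M**2 + U**2))
1/(-482424 - 201044*437323) + 142066/y(143, 485) = 1/(-482424 - 201044*437323) + 142066/((3*sqrt(485**2 + 143**2))) = (1/437323)/(-683468) + 142066/((3*sqrt(235225 + 20449))) = -1/683468*1/437323 + 142066/((3*sqrt(255674))) = -1/298896276164 + 142066*(sqrt(255674)/767022) = -1/298896276164 + 71033*sqrt(255674)/383511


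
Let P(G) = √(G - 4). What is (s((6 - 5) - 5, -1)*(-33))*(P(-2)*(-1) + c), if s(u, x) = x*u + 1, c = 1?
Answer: -165 + 165*I*√6 ≈ -165.0 + 404.17*I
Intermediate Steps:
P(G) = √(-4 + G)
s(u, x) = 1 + u*x (s(u, x) = u*x + 1 = 1 + u*x)
(s((6 - 5) - 5, -1)*(-33))*(P(-2)*(-1) + c) = ((1 + ((6 - 5) - 5)*(-1))*(-33))*(√(-4 - 2)*(-1) + 1) = ((1 + (1 - 5)*(-1))*(-33))*(√(-6)*(-1) + 1) = ((1 - 4*(-1))*(-33))*((I*√6)*(-1) + 1) = ((1 + 4)*(-33))*(-I*√6 + 1) = (5*(-33))*(1 - I*√6) = -165*(1 - I*√6) = -165 + 165*I*√6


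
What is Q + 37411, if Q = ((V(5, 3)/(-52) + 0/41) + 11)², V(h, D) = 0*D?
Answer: 37532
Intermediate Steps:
V(h, D) = 0
Q = 121 (Q = ((0/(-52) + 0/41) + 11)² = ((0*(-1/52) + 0*(1/41)) + 11)² = ((0 + 0) + 11)² = (0 + 11)² = 11² = 121)
Q + 37411 = 121 + 37411 = 37532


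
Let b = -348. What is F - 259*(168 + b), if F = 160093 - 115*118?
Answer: 193143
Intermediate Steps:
F = 146523 (F = 160093 - 1*13570 = 160093 - 13570 = 146523)
F - 259*(168 + b) = 146523 - 259*(168 - 348) = 146523 - 259*(-180) = 146523 - 1*(-46620) = 146523 + 46620 = 193143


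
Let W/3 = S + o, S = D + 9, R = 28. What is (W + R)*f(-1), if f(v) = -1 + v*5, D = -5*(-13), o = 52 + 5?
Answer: -2526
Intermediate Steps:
o = 57
D = 65
S = 74 (S = 65 + 9 = 74)
f(v) = -1 + 5*v
W = 393 (W = 3*(74 + 57) = 3*131 = 393)
(W + R)*f(-1) = (393 + 28)*(-1 + 5*(-1)) = 421*(-1 - 5) = 421*(-6) = -2526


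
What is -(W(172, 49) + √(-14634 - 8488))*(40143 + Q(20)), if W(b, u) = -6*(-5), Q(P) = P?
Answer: -1204890 - 40163*I*√23122 ≈ -1.2049e+6 - 6.1072e+6*I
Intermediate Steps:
W(b, u) = 30
-(W(172, 49) + √(-14634 - 8488))*(40143 + Q(20)) = -(30 + √(-14634 - 8488))*(40143 + 20) = -(30 + √(-23122))*40163 = -(30 + I*√23122)*40163 = -(1204890 + 40163*I*√23122) = -1204890 - 40163*I*√23122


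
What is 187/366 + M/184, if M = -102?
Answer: -731/16836 ≈ -0.043419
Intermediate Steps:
187/366 + M/184 = 187/366 - 102/184 = 187*(1/366) - 102*1/184 = 187/366 - 51/92 = -731/16836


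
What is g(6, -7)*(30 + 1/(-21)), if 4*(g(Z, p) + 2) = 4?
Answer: -629/21 ≈ -29.952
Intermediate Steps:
g(Z, p) = -1 (g(Z, p) = -2 + (¼)*4 = -2 + 1 = -1)
g(6, -7)*(30 + 1/(-21)) = -(30 + 1/(-21)) = -(30 - 1/21) = -1*629/21 = -629/21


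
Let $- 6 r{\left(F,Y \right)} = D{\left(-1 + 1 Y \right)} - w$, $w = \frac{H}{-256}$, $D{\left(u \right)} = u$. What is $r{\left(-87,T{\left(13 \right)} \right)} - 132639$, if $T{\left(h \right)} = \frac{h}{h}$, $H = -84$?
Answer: $- \frac{16977785}{128} \approx -1.3264 \cdot 10^{5}$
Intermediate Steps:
$w = \frac{21}{64}$ ($w = - \frac{84}{-256} = \left(-84\right) \left(- \frac{1}{256}\right) = \frac{21}{64} \approx 0.32813$)
$T{\left(h \right)} = 1$
$r{\left(F,Y \right)} = \frac{85}{384} - \frac{Y}{6}$ ($r{\left(F,Y \right)} = - \frac{\left(-1 + 1 Y\right) - \frac{21}{64}}{6} = - \frac{\left(-1 + Y\right) - \frac{21}{64}}{6} = - \frac{- \frac{85}{64} + Y}{6} = \frac{85}{384} - \frac{Y}{6}$)
$r{\left(-87,T{\left(13 \right)} \right)} - 132639 = \left(\frac{85}{384} - \frac{1}{6}\right) - 132639 = \frac{7}{128} - 132639 = - \frac{16977785}{128}$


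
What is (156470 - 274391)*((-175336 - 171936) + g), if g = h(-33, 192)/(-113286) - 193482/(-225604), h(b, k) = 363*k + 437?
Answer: 43608627651423412417/1064907281 ≈ 4.0951e+10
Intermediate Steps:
h(b, k) = 437 + 363*k
g = 762064565/3194721843 (g = (437 + 363*192)/(-113286) - 193482/(-225604) = (437 + 69696)*(-1/113286) - 193482*(-1/225604) = 70133*(-1/113286) + 96741/112802 = -70133/113286 + 96741/112802 = 762064565/3194721843 ≈ 0.23854)
(156470 - 274391)*((-175336 - 171936) + g) = (156470 - 274391)*((-175336 - 171936) + 762064565/3194721843) = -117921*(-347272 + 762064565/3194721843) = -117921*(-1109436681797731/3194721843) = 43608627651423412417/1064907281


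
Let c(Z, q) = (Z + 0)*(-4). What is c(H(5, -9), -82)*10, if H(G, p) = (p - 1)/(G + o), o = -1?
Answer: 100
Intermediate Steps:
H(G, p) = (-1 + p)/(-1 + G) (H(G, p) = (p - 1)/(G - 1) = (-1 + p)/(-1 + G))
c(Z, q) = -4*Z (c(Z, q) = Z*(-4) = -4*Z)
c(H(5, -9), -82)*10 = -4*(-1 - 9)/(-1 + 5)*10 = -4*(-10)/4*10 = -(-10)*10 = -4*(-5/2)*10 = 10*10 = 100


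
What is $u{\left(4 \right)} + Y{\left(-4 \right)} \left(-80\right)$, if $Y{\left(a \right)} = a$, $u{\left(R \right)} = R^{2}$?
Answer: $336$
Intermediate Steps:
$u{\left(4 \right)} + Y{\left(-4 \right)} \left(-80\right) = 4^{2} - -320 = 16 + 320 = 336$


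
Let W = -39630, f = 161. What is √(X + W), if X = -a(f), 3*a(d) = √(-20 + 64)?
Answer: √(-356670 - 6*√11)/3 ≈ 199.08*I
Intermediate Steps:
a(d) = 2*√11/3 (a(d) = √(-20 + 64)/3 = √44/3 = (2*√11)/3 = 2*√11/3)
X = -2*√11/3 ≈ -2.2111
√(X + W) = √(-2*√11/3 - 39630) = √(-39630 - 2*√11/3)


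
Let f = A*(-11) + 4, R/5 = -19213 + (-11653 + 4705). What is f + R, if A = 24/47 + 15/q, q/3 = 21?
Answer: -129108716/987 ≈ -1.3081e+5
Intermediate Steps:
q = 63 (q = 3*21 = 63)
A = 739/987 (A = 24/47 + 15/63 = 24*(1/47) + 15*(1/63) = 24/47 + 5/21 = 739/987 ≈ 0.74873)
R = -130805 (R = 5*(-19213 + (-11653 + 4705)) = 5*(-19213 - 6948) = 5*(-26161) = -130805)
f = -4181/987 (f = (739/987)*(-11) + 4 = -8129/987 + 4 = -4181/987 ≈ -4.2361)
f + R = -4181/987 - 130805 = -129108716/987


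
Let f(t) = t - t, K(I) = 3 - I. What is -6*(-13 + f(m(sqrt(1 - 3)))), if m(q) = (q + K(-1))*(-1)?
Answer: 78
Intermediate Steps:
m(q) = -4 - q (m(q) = (q + (3 - 1*(-1)))*(-1) = (q + (3 + 1))*(-1) = (q + 4)*(-1) = (4 + q)*(-1) = -4 - q)
f(t) = 0
-6*(-13 + f(m(sqrt(1 - 3)))) = -6*(-13 + 0) = -6*(-13) = 78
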